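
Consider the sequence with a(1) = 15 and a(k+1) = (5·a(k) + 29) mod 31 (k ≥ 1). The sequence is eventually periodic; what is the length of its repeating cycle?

3

Computing terms: a(1) = 15; a(2) = 11; a(3) = 22; a(4) = 15.
The sequence repeats with period 3.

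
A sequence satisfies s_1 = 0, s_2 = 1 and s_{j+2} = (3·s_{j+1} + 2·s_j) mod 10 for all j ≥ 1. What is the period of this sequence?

24

Computing terms: s_1 = 0, s_2 = 1, s_3 = 3, s_4 = 1, s_5 = 9, s_6 = 9, s_7 = 5, s_8 = 3, s_9 = 9, s_{10} = 3, s_{11} = 7, s_{12} = 7, s_{13} = 5, s_{14} = 9, s_{15} = 7, s_{16} = 9, s_{17} = 1, s_{18} = 1, s_{19} = 5, s_{20} = 7, s_{21} = 1, s_{22} = 7, s_{23} = 3, s_{24} = 3, s_{25} = 5, s_{26} = 1, s_{27} = 3.
Since (s_{26}, s_{27}) = (s_2, s_3) = (1, 3) (two consecutive terms determine the rest), the sequence is eventually periodic: after a pre-period of length 1 it cycles with period 24.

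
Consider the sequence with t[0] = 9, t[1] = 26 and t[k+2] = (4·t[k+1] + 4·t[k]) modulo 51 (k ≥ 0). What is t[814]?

43

Computing terms: t[0] = 9; t[1] = 26; t[2] = 38; t[3] = 1; t[4] = 3; t[5] = 16; t[6] = 25; t[7] = 11; t[8] = 42; t[9] = 8; t[10] = 47; t[11] = 16; t[12] = 48; t[13] = 1; t[14] = 43; t[15] = 23; t[16] = 9; t[17] = 26.
The sequence repeats with period 16.
(814 - 0) mod 16 = 14, so t[814] = t[14] = 43.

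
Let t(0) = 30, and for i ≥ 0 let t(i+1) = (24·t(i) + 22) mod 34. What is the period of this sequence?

16

We have t(0) = 30,  t(1) = 28,  t(2) = 14,  t(3) = 18,  t(4) = 12,  t(5) = 4,  t(6) = 16,  t(7) = 32,  t(8) = 8,  t(9) = 10,  t(10) = 24,  t(11) = 20,  t(12) = 26,  t(13) = 0,  t(14) = 22,  t(15) = 6,  t(16) = 30.
Since t(16) = t(0) = 30, the sequence is periodic with period 16.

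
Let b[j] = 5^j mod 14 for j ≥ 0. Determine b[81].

Computing terms: b[0] = 1,  b[1] = 5,  b[2] = 11,  b[3] = 13,  b[4] = 9,  b[5] = 3,  b[6] = 1.
The sequence repeats with period 6.
So b[81] = b[0 + ((81-0) mod 6)] = b[3] = 13.

13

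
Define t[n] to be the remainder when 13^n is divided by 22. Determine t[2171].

t[1] = 13; t[2] = 15; t[3] = 19; t[4] = 5; t[5] = 21; t[6] = 9; t[7] = 7; t[8] = 3; t[9] = 17; t[10] = 1; t[11] = 13.
The sequence repeats with period 10.
So t[2171] = t[1 + ((2171-1) mod 10)] = t[1] = 13.

13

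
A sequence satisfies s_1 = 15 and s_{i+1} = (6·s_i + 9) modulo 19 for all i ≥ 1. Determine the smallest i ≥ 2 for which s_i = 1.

9

We have s_1 = 15, s_2 = 4, s_3 = 14, s_4 = 17, s_5 = 16, s_6 = 10, s_7 = 12, s_8 = 5, s_9 = 1, s_{10} = 15.
The sequence repeats with period 9.
The value 1 first appears (with i ≥ 2) at s_9.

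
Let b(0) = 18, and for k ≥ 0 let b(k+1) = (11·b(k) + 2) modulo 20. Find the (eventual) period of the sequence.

b(0) = 18, b(1) = 0, b(2) = 2, b(3) = 4, b(4) = 6, b(5) = 8, b(6) = 10, b(7) = 12, b(8) = 14, b(9) = 16, b(10) = 18.
The sequence repeats with period 10.

10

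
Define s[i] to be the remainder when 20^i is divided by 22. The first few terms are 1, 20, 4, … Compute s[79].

Computing terms: s[0] = 1, s[1] = 20, s[2] = 4, s[3] = 14, s[4] = 16, s[5] = 12, s[6] = 20.
Since s[6] = s[1] = 20, the sequence is eventually periodic: after a pre-period of length 1 it cycles with period 5.
For i ≥ 1, s[i] depends only on (i - 1) mod 5. (79 - 1) mod 5 = 3, so s[79] = s[4] = 16.

16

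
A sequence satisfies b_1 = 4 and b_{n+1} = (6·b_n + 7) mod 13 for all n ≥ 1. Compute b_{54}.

12

Listing terms: b_1 = 4, b_2 = 5, b_3 = 11, b_4 = 8, b_5 = 3, b_6 = 12, b_7 = 1, b_8 = 0, b_9 = 7, b_{10} = 10, b_{11} = 2, b_{12} = 6, b_{13} = 4.
The sequence repeats with period 12.
(54 - 1) mod 12 = 5, so b_{54} = b_6 = 12.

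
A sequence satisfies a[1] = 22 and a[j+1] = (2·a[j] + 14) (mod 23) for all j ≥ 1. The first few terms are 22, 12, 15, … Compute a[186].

Listing terms: a[1] = 22; a[2] = 12; a[3] = 15; a[4] = 21; a[5] = 10; a[6] = 11; a[7] = 13; a[8] = 17; a[9] = 2; a[10] = 18; a[11] = 4; a[12] = 22.
The sequence repeats with period 11.
So a[186] = a[1 + ((186-1) mod 11)] = a[10] = 18.

18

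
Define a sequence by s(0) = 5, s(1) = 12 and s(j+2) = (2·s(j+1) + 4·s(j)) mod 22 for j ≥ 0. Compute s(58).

We have s(0) = 5,  s(1) = 12,  s(2) = 0,  s(3) = 4,  s(4) = 8,  s(5) = 10,  s(6) = 8,  s(7) = 12,  s(8) = 12,  s(9) = 6,  s(10) = 16,  s(11) = 12,  s(12) = 0.
Since (s(11), s(12)) = (s(1), s(2)) = (12, 0) (two consecutive terms determine the rest), the sequence is eventually periodic: after a pre-period of length 1 it cycles with period 10.
For j ≥ 1, s(j) depends only on (j - 1) mod 10. (58 - 1) mod 10 = 7, so s(58) = s(8) = 12.

12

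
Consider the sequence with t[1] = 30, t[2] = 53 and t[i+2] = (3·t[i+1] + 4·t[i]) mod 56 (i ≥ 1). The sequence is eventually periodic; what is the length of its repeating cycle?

Computing terms: t[1] = 30,  t[2] = 53,  t[3] = 55,  t[4] = 41,  t[5] = 7,  t[6] = 17,  t[7] = 23,  t[8] = 25,  t[9] = 55,  t[10] = 41.
Since (t[9], t[10]) = (t[3], t[4]) = (55, 41) (two consecutive terms determine the rest), the sequence is eventually periodic: after a pre-period of length 2 it cycles with period 6.

6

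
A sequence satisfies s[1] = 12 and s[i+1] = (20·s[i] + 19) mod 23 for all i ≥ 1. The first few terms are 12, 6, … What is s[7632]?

13

We have s[1] = 12, s[2] = 6, s[3] = 1, s[4] = 16, s[5] = 17, s[6] = 14, s[7] = 0, s[8] = 19, s[9] = 8, s[10] = 18, s[11] = 11, s[12] = 9, s[13] = 15, s[14] = 20, s[15] = 5, s[16] = 4, s[17] = 7, s[18] = 21, s[19] = 2, s[20] = 13, s[21] = 3, s[22] = 10, s[23] = 12.
Since s[23] = s[1] = 12, the sequence is periodic with period 22.
So s[7632] = s[1 + ((7632-1) mod 22)] = s[20] = 13.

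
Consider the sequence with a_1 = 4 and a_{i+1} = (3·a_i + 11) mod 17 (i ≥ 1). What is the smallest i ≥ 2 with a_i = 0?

Listing terms: a_1 = 4,  a_2 = 6,  a_3 = 12,  a_4 = 13,  a_5 = 16,  a_6 = 8,  a_7 = 1,  a_8 = 14,  a_9 = 2,  a_{10} = 0,  a_{11} = 11,  a_{12} = 10,  a_{13} = 7,  a_{14} = 15,  a_{15} = 5,  a_{16} = 9,  a_{17} = 4.
The sequence repeats with period 16.
The value 0 first appears (with i ≥ 2) at a_{10}.

10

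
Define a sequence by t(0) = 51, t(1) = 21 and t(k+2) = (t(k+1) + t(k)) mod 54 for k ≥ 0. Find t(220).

3

Computing terms: t(0) = 51,  t(1) = 21,  t(2) = 18,  t(3) = 39,  t(4) = 3,  t(5) = 42,  t(6) = 45,  t(7) = 33,  t(8) = 24,  t(9) = 3,  t(10) = 27,  t(11) = 30,  t(12) = 3,  t(13) = 33,  t(14) = 36,  t(15) = 15,  t(16) = 51,  t(17) = 12,  t(18) = 9,  t(19) = 21,  t(20) = 30,  t(21) = 51,  t(22) = 27,  t(23) = 24,  t(24) = 51,  t(25) = 21.
Since (t(24), t(25)) = (t(0), t(1)) = (51, 21) (two consecutive terms determine the rest), the sequence is periodic with period 24.
(220 - 0) mod 24 = 4, so t(220) = t(4) = 3.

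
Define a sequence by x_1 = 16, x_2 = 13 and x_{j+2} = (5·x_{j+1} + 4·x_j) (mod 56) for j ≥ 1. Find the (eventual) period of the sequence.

48

Listing terms: x_1 = 16; x_2 = 13; x_3 = 17; x_4 = 25; x_5 = 25; x_6 = 1; x_7 = 49; x_8 = 25; x_9 = 41; x_{10} = 25; x_{11} = 9; x_{12} = 33; x_{13} = 33; x_{14} = 17; x_{15} = 49; x_{16} = 33; x_{17} = 25; x_{18} = 33; x_{19} = 41; x_{20} = 1; x_{21} = 1; x_{22} = 9; x_{23} = 49; x_{24} = 1; x_{25} = 33; x_{26} = 1; x_{27} = 25; x_{28} = 17; x_{29} = 17; x_{30} = 41; x_{31} = 49; x_{32} = 17; x_{33} = 1; x_{34} = 17; x_{35} = 33; x_{36} = 9; x_{37} = 9; x_{38} = 25; x_{39} = 49; x_{40} = 9; x_{41} = 17; x_{42} = 9; x_{43} = 1; x_{44} = 41; x_{45} = 41; x_{46} = 33; x_{47} = 49; x_{48} = 41; x_{49} = 9; x_{50} = 41; x_{51} = 17; x_{52} = 25.
Since (x_{51}, x_{52}) = (x_3, x_4) = (17, 25) (two consecutive terms determine the rest), the sequence is eventually periodic: after a pre-period of length 2 it cycles with period 48.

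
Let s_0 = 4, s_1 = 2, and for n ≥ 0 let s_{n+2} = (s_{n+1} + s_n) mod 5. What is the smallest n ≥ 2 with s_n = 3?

3

Listing terms: s_0 = 4,  s_1 = 2,  s_2 = 1,  s_3 = 3,  s_4 = 4,  s_5 = 2.
Since (s_4, s_5) = (s_0, s_1) = (4, 2) (two consecutive terms determine the rest), the sequence is periodic with period 4.
The value 3 first appears (with n ≥ 2) at s_3.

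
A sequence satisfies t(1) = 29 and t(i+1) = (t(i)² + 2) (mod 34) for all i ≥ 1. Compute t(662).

21

Listing terms: t(1) = 29; t(2) = 27; t(3) = 17; t(4) = 19; t(5) = 23; t(6) = 21; t(7) = 1; t(8) = 3; t(9) = 11; t(10) = 21.
Since t(10) = t(6) = 21, the sequence is eventually periodic: after a pre-period of length 5 it cycles with period 4.
For i ≥ 6, t(i) depends only on (i - 6) mod 4. (662 - 6) mod 4 = 0, so t(662) = t(6) = 21.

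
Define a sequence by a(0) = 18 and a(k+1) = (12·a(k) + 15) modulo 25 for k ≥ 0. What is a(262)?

Computing terms: a(0) = 18, a(1) = 6, a(2) = 12, a(3) = 9, a(4) = 23, a(5) = 16, a(6) = 7, a(7) = 24, a(8) = 3, a(9) = 1, a(10) = 2, a(11) = 14, a(12) = 8, a(13) = 11, a(14) = 22, a(15) = 4, a(16) = 13, a(17) = 21, a(18) = 17, a(19) = 19, a(20) = 18.
Since a(20) = a(0) = 18, the sequence is periodic with period 20.
(262 - 0) mod 20 = 2, so a(262) = a(2) = 12.

12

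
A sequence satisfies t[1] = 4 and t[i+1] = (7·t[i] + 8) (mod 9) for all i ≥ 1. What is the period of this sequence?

9

Listing terms: t[1] = 4,  t[2] = 0,  t[3] = 8,  t[4] = 1,  t[5] = 6,  t[6] = 5,  t[7] = 7,  t[8] = 3,  t[9] = 2,  t[10] = 4.
Since t[10] = t[1] = 4, the sequence is periodic with period 9.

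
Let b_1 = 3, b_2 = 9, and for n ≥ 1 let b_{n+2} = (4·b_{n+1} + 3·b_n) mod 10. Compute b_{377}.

We have b_1 = 3; b_2 = 9; b_3 = 5; b_4 = 7; b_5 = 3; b_6 = 3; b_7 = 1; b_8 = 3; b_9 = 5; b_{10} = 9; b_{11} = 1; b_{12} = 1; b_{13} = 7; b_{14} = 1; b_{15} = 5; b_{16} = 3; b_{17} = 7; b_{18} = 7; b_{19} = 9; b_{20} = 7; b_{21} = 5; b_{22} = 1; b_{23} = 9; b_{24} = 9; b_{25} = 3; b_{26} = 9.
Since (b_{25}, b_{26}) = (b_1, b_2) = (3, 9) (two consecutive terms determine the rest), the sequence is periodic with period 24.
(377 - 1) mod 24 = 16, so b_{377} = b_{17} = 7.

7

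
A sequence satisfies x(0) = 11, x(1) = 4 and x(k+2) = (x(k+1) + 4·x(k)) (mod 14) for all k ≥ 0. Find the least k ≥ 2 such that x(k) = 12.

8

We have x(0) = 11; x(1) = 4; x(2) = 6; x(3) = 8; x(4) = 4; x(5) = 8; x(6) = 10; x(7) = 0; x(8) = 12; x(9) = 12; x(10) = 4; x(11) = 10; x(12) = 12; x(13) = 10; x(14) = 2; x(15) = 0; x(16) = 8; x(17) = 8; x(18) = 12; x(19) = 2; x(20) = 8; x(21) = 2; x(22) = 6; x(23) = 0; x(24) = 10; x(25) = 10; x(26) = 8; x(27) = 6; x(28) = 10; x(29) = 6; x(30) = 4; x(31) = 0; x(32) = 2; x(33) = 2; x(34) = 10; x(35) = 4; x(36) = 2; x(37) = 4; x(38) = 12; x(39) = 0; x(40) = 6; x(41) = 6; x(42) = 2; x(43) = 12; x(44) = 6; x(45) = 12; x(46) = 8; x(47) = 0; x(48) = 4; x(49) = 4; x(50) = 6.
Since (x(49), x(50)) = (x(1), x(2)) = (4, 6) (two consecutive terms determine the rest), the sequence is eventually periodic: after a pre-period of length 1 it cycles with period 48.
The value 12 first appears (with k ≥ 2) at x(8).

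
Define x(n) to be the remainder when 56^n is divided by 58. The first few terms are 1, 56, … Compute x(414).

We have x(0) = 1; x(1) = 56; x(2) = 4; x(3) = 50; x(4) = 16; x(5) = 26; x(6) = 6; x(7) = 46; x(8) = 24; x(9) = 10; x(10) = 38; x(11) = 40; x(12) = 36; x(13) = 44; x(14) = 28; x(15) = 2; x(16) = 54; x(17) = 8; x(18) = 42; x(19) = 32; x(20) = 52; x(21) = 12; x(22) = 34; x(23) = 48; x(24) = 20; x(25) = 18; x(26) = 22; x(27) = 14; x(28) = 30; x(29) = 56.
Since x(29) = x(1) = 56, the sequence is eventually periodic: after a pre-period of length 1 it cycles with period 28.
For n ≥ 1, x(n) depends only on (n - 1) mod 28. (414 - 1) mod 28 = 21, so x(414) = x(22) = 34.

34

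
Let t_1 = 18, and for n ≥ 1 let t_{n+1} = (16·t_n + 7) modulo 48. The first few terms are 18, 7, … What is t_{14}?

7

We have t_1 = 18,  t_2 = 7,  t_3 = 23,  t_4 = 39,  t_5 = 7.
Since t_5 = t_2 = 7, the sequence is eventually periodic: after a pre-period of length 1 it cycles with period 3.
For n ≥ 2, t_n depends only on (n - 2) mod 3. (14 - 2) mod 3 = 0, so t_{14} = t_2 = 7.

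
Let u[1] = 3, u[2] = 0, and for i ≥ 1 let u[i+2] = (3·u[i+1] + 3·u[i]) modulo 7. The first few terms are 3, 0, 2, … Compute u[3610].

2

Listing terms: u[1] = 3, u[2] = 0, u[3] = 2, u[4] = 6, u[5] = 3, u[6] = 6, u[7] = 6, u[8] = 1, u[9] = 0, u[10] = 3, u[11] = 2, u[12] = 1, u[13] = 2, u[14] = 2, u[15] = 5, u[16] = 0, u[17] = 1, u[18] = 3, u[19] = 5, u[20] = 3, u[21] = 3, u[22] = 4, u[23] = 0, u[24] = 5, u[25] = 1, u[26] = 4, u[27] = 1, u[28] = 1, u[29] = 6, u[30] = 0, u[31] = 4, u[32] = 5, u[33] = 6, u[34] = 5, u[35] = 5, u[36] = 2, u[37] = 0, u[38] = 6, u[39] = 4, u[40] = 2, u[41] = 4, u[42] = 4, u[43] = 3, u[44] = 0.
The sequence repeats with period 42.
(3610 - 1) mod 42 = 39, so u[3610] = u[40] = 2.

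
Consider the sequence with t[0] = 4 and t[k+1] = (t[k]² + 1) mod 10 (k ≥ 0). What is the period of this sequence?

6

t[0] = 4, t[1] = 7, t[2] = 0, t[3] = 1, t[4] = 2, t[5] = 5, t[6] = 6, t[7] = 7.
Since t[7] = t[1] = 7, the sequence is eventually periodic: after a pre-period of length 1 it cycles with period 6.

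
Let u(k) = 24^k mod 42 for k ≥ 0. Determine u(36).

36

Computing terms: u(0) = 1; u(1) = 24; u(2) = 30; u(3) = 6; u(4) = 18; u(5) = 12; u(6) = 36; u(7) = 24.
Since u(7) = u(1) = 24, the sequence is eventually periodic: after a pre-period of length 1 it cycles with period 6.
For k ≥ 1, u(k) depends only on (k - 1) mod 6. (36 - 1) mod 6 = 5, so u(36) = u(6) = 36.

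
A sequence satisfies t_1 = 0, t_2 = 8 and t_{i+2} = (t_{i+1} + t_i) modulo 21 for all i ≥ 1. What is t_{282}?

Listing terms: t_1 = 0; t_2 = 8; t_3 = 8; t_4 = 16; t_5 = 3; t_6 = 19; t_7 = 1; t_8 = 20; t_9 = 0; t_{10} = 20; t_{11} = 20; t_{12} = 19; t_{13} = 18; t_{14} = 16; t_{15} = 13; t_{16} = 8; t_{17} = 0; t_{18} = 8.
Since (t_{17}, t_{18}) = (t_1, t_2) = (0, 8) (two consecutive terms determine the rest), the sequence is periodic with period 16.
(282 - 1) mod 16 = 9, so t_{282} = t_{10} = 20.

20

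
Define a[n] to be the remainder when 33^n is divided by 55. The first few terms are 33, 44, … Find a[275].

22

Listing terms: a[1] = 33; a[2] = 44; a[3] = 22; a[4] = 11; a[5] = 33.
Since a[5] = a[1] = 33, the sequence is periodic with period 4.
So a[275] = a[1 + ((275-1) mod 4)] = a[3] = 22.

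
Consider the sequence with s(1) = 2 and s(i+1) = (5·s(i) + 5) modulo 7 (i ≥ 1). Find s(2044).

6

Computing terms: s(1) = 2,  s(2) = 1,  s(3) = 3,  s(4) = 6,  s(5) = 0,  s(6) = 5,  s(7) = 2.
The sequence repeats with period 6.
(2044 - 1) mod 6 = 3, so s(2044) = s(4) = 6.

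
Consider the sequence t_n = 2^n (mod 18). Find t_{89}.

14

Listing terms: t_0 = 1,  t_1 = 2,  t_2 = 4,  t_3 = 8,  t_4 = 16,  t_5 = 14,  t_6 = 10,  t_7 = 2.
Since t_7 = t_1 = 2, the sequence is eventually periodic: after a pre-period of length 1 it cycles with period 6.
For n ≥ 1, t_n depends only on (n - 1) mod 6. (89 - 1) mod 6 = 4, so t_{89} = t_5 = 14.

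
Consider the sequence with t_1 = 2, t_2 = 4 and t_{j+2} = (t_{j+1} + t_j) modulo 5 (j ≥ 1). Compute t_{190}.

We have t_1 = 2; t_2 = 4; t_3 = 1; t_4 = 0; t_5 = 1; t_6 = 1; t_7 = 2; t_8 = 3; t_9 = 0; t_{10} = 3; t_{11} = 3; t_{12} = 1; t_{13} = 4; t_{14} = 0; t_{15} = 4; t_{16} = 4; t_{17} = 3; t_{18} = 2; t_{19} = 0; t_{20} = 2; t_{21} = 2; t_{22} = 4.
The sequence repeats with period 20.
So t_{190} = t_{1 + ((190-1) mod 20)} = t_{10} = 3.

3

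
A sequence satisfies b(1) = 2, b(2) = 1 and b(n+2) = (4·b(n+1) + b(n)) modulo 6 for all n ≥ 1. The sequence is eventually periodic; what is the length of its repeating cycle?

8

Computing terms: b(1) = 2,  b(2) = 1,  b(3) = 0,  b(4) = 1,  b(5) = 4,  b(6) = 5,  b(7) = 0,  b(8) = 5,  b(9) = 2,  b(10) = 1.
Since (b(9), b(10)) = (b(1), b(2)) = (2, 1) (two consecutive terms determine the rest), the sequence is periodic with period 8.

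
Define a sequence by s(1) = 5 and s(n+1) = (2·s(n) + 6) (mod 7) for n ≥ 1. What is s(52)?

5

s(1) = 5, s(2) = 2, s(3) = 3, s(4) = 5.
The sequence repeats with period 3.
(52 - 1) mod 3 = 0, so s(52) = s(1) = 5.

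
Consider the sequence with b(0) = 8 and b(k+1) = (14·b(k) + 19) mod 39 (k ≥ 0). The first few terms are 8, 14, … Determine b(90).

We have b(0) = 8; b(1) = 14; b(2) = 20; b(3) = 26; b(4) = 32; b(5) = 38; b(6) = 5; b(7) = 11; b(8) = 17; b(9) = 23; b(10) = 29; b(11) = 35; b(12) = 2; b(13) = 8.
The sequence repeats with period 13.
(90 - 0) mod 13 = 12, so b(90) = b(12) = 2.

2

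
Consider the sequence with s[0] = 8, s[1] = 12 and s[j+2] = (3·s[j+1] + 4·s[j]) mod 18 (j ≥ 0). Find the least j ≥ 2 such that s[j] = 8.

Computing terms: s[0] = 8; s[1] = 12; s[2] = 14; s[3] = 0; s[4] = 2; s[5] = 6; s[6] = 8; s[7] = 12.
Since (s[6], s[7]) = (s[0], s[1]) = (8, 12) (two consecutive terms determine the rest), the sequence is periodic with period 6.
The value 8 next appears (with j ≥ 2) at s[6].

6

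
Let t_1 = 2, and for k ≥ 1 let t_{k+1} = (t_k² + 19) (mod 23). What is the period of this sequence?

Computing terms: t_1 = 2; t_2 = 0; t_3 = 19; t_4 = 12; t_5 = 2.
Since t_5 = t_1 = 2, the sequence is periodic with period 4.

4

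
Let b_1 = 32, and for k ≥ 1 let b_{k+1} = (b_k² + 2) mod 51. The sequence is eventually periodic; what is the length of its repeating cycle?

Computing terms: b_1 = 32, b_2 = 6, b_3 = 38, b_4 = 18, b_5 = 20, b_6 = 45, b_7 = 38.
Since b_7 = b_3 = 38, the sequence is eventually periodic: after a pre-period of length 2 it cycles with period 4.

4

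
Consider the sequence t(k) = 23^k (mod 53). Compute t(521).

23

Listing terms: t(1) = 23; t(2) = 52; t(3) = 30; t(4) = 1; t(5) = 23.
The sequence repeats with period 4.
So t(521) = t(1 + ((521-1) mod 4)) = t(1) = 23.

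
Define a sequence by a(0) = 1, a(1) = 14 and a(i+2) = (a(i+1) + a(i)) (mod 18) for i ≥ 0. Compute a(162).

a(0) = 1,  a(1) = 14,  a(2) = 15,  a(3) = 11,  a(4) = 8,  a(5) = 1,  a(6) = 9,  a(7) = 10,  a(8) = 1,  a(9) = 11,  a(10) = 12,  a(11) = 5,  a(12) = 17,  a(13) = 4,  a(14) = 3,  a(15) = 7,  a(16) = 10,  a(17) = 17,  a(18) = 9,  a(19) = 8,  a(20) = 17,  a(21) = 7,  a(22) = 6,  a(23) = 13,  a(24) = 1,  a(25) = 14.
The sequence repeats with period 24.
So a(162) = a(0 + ((162-0) mod 24)) = a(18) = 9.

9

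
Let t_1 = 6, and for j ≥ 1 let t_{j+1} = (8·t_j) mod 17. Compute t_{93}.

11

Listing terms: t_1 = 6,  t_2 = 14,  t_3 = 10,  t_4 = 12,  t_5 = 11,  t_6 = 3,  t_7 = 7,  t_8 = 5,  t_9 = 6.
Since t_9 = t_1 = 6, the sequence is periodic with period 8.
(93 - 1) mod 8 = 4, so t_{93} = t_5 = 11.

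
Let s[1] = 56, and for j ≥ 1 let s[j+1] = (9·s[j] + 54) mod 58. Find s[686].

s[1] = 56,  s[2] = 36,  s[3] = 30,  s[4] = 34,  s[5] = 12,  s[6] = 46,  s[7] = 4,  s[8] = 32,  s[9] = 52,  s[10] = 0,  s[11] = 54,  s[12] = 18,  s[13] = 42,  s[14] = 26,  s[15] = 56.
The sequence repeats with period 14.
(686 - 1) mod 14 = 13, so s[686] = s[14] = 26.

26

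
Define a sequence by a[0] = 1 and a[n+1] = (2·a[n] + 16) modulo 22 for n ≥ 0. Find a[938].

2

a[0] = 1, a[1] = 18, a[2] = 8, a[3] = 10, a[4] = 14, a[5] = 0, a[6] = 16, a[7] = 4, a[8] = 2, a[9] = 20, a[10] = 12, a[11] = 18.
Since a[11] = a[1] = 18, the sequence is eventually periodic: after a pre-period of length 1 it cycles with period 10.
For n ≥ 1, a[n] depends only on (n - 1) mod 10. (938 - 1) mod 10 = 7, so a[938] = a[8] = 2.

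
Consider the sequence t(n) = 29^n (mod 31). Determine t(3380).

1

t(0) = 1; t(1) = 29; t(2) = 4; t(3) = 23; t(4) = 16; t(5) = 30; t(6) = 2; t(7) = 27; t(8) = 8; t(9) = 15; t(10) = 1.
Since t(10) = t(0) = 1, the sequence is periodic with period 10.
(3380 - 0) mod 10 = 0, so t(3380) = t(0) = 1.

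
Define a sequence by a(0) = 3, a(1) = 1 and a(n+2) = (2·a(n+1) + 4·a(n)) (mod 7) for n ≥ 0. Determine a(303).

1

We have a(0) = 3, a(1) = 1, a(2) = 0, a(3) = 4, a(4) = 1, a(5) = 4, a(6) = 5, a(7) = 5, a(8) = 2, a(9) = 3, a(10) = 0, a(11) = 5, a(12) = 3, a(13) = 5, a(14) = 1, a(15) = 1, a(16) = 6, a(17) = 2, a(18) = 0, a(19) = 1, a(20) = 2, a(21) = 1, a(22) = 3, a(23) = 3, a(24) = 4, a(25) = 6, a(26) = 0, a(27) = 3, a(28) = 6, a(29) = 3, a(30) = 2, a(31) = 2, a(32) = 5, a(33) = 4, a(34) = 0, a(35) = 2, a(36) = 4, a(37) = 2, a(38) = 6, a(39) = 6, a(40) = 1, a(41) = 5, a(42) = 0, a(43) = 6, a(44) = 5, a(45) = 6, a(46) = 4, a(47) = 4, a(48) = 3, a(49) = 1.
Since (a(48), a(49)) = (a(0), a(1)) = (3, 1) (two consecutive terms determine the rest), the sequence is periodic with period 48.
So a(303) = a(0 + ((303-0) mod 48)) = a(15) = 1.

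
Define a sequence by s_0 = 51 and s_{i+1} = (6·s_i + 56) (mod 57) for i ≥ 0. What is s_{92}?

5

Listing terms: s_0 = 51, s_1 = 20, s_2 = 5, s_3 = 29, s_4 = 2, s_5 = 11, s_6 = 8, s_7 = 47, s_8 = 53, s_9 = 32, s_{10} = 20.
Since s_{10} = s_1 = 20, the sequence is eventually periodic: after a pre-period of length 1 it cycles with period 9.
For i ≥ 1, s_i depends only on (i - 1) mod 9. (92 - 1) mod 9 = 1, so s_{92} = s_2 = 5.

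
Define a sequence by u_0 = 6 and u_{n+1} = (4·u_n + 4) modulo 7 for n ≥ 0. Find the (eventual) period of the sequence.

3

We have u_0 = 6,  u_1 = 0,  u_2 = 4,  u_3 = 6.
Since u_3 = u_0 = 6, the sequence is periodic with period 3.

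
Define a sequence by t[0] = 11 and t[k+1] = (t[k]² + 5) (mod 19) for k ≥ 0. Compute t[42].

16

Computing terms: t[0] = 11,  t[1] = 12,  t[2] = 16,  t[3] = 14,  t[4] = 11.
The sequence repeats with period 4.
So t[42] = t[0 + ((42-0) mod 4)] = t[2] = 16.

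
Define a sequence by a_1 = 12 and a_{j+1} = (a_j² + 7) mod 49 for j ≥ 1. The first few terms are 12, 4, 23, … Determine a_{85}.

37

We have a_1 = 12,  a_2 = 4,  a_3 = 23,  a_4 = 46,  a_5 = 16,  a_6 = 18,  a_7 = 37,  a_8 = 4.
Since a_8 = a_2 = 4, the sequence is eventually periodic: after a pre-period of length 1 it cycles with period 6.
For j ≥ 2, a_j depends only on (j - 2) mod 6. (85 - 2) mod 6 = 5, so a_{85} = a_7 = 37.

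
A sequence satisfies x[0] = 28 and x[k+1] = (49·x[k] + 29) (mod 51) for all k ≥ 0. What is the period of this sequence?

24

x[0] = 28, x[1] = 24, x[2] = 32, x[3] = 16, x[4] = 48, x[5] = 35, x[6] = 10, x[7] = 9, x[8] = 11, x[9] = 7, x[10] = 15, x[11] = 50, x[12] = 31, x[13] = 18, x[14] = 44, x[15] = 43, x[16] = 45, x[17] = 41, x[18] = 49, x[19] = 33, x[20] = 14, x[21] = 1, x[22] = 27, x[23] = 26, x[24] = 28.
The sequence repeats with period 24.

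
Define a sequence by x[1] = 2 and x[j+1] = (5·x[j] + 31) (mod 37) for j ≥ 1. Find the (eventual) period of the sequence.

36

Listing terms: x[1] = 2,  x[2] = 4,  x[3] = 14,  x[4] = 27,  x[5] = 18,  x[6] = 10,  x[7] = 7,  x[8] = 29,  x[9] = 28,  x[10] = 23,  x[11] = 35,  x[12] = 21,  x[13] = 25,  x[14] = 8,  x[15] = 34,  x[16] = 16,  x[17] = 0,  x[18] = 31,  x[19] = 1,  x[20] = 36,  x[21] = 26,  x[22] = 13,  x[23] = 22,  x[24] = 30,  x[25] = 33,  x[26] = 11,  x[27] = 12,  x[28] = 17,  x[29] = 5,  x[30] = 19,  x[31] = 15,  x[32] = 32,  x[33] = 6,  x[34] = 24,  x[35] = 3,  x[36] = 9,  x[37] = 2.
The sequence repeats with period 36.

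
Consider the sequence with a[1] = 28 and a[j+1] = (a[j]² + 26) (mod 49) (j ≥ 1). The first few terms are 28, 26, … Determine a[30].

16

Listing terms: a[1] = 28, a[2] = 26, a[3] = 16, a[4] = 37, a[5] = 23, a[6] = 16.
Since a[6] = a[3] = 16, the sequence is eventually periodic: after a pre-period of length 2 it cycles with period 3.
For j ≥ 3, a[j] depends only on (j - 3) mod 3. (30 - 3) mod 3 = 0, so a[30] = a[3] = 16.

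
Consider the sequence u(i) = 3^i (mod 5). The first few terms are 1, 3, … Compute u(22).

Listing terms: u(0) = 1,  u(1) = 3,  u(2) = 4,  u(3) = 2,  u(4) = 1.
The sequence repeats with period 4.
So u(22) = u(0 + ((22-0) mod 4)) = u(2) = 4.

4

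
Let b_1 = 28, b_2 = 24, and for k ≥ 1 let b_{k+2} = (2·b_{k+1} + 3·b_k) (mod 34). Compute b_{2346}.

14

We have b_1 = 28; b_2 = 24; b_3 = 30; b_4 = 30; b_5 = 14; b_6 = 16; b_7 = 6; b_8 = 26; b_9 = 2; b_{10} = 14; b_{11} = 0; b_{12} = 8; b_{13} = 16; b_{14} = 22; b_{15} = 24; b_{16} = 12; b_{17} = 28; b_{18} = 24.
Since (b_{17}, b_{18}) = (b_1, b_2) = (28, 24) (two consecutive terms determine the rest), the sequence is periodic with period 16.
So b_{2346} = b_{1 + ((2346-1) mod 16)} = b_{10} = 14.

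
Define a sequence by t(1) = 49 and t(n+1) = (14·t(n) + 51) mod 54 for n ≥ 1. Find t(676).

47

Listing terms: t(1) = 49,  t(2) = 35,  t(3) = 1,  t(4) = 11,  t(5) = 43,  t(6) = 5,  t(7) = 13,  t(8) = 17,  t(9) = 19,  t(10) = 47,  t(11) = 7,  t(12) = 41,  t(13) = 31,  t(14) = 53,  t(15) = 37,  t(16) = 29,  t(17) = 25,  t(18) = 23,  t(19) = 49.
Since t(19) = t(1) = 49, the sequence is periodic with period 18.
(676 - 1) mod 18 = 9, so t(676) = t(10) = 47.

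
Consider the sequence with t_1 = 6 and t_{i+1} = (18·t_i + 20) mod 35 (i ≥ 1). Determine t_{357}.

21

Listing terms: t_1 = 6; t_2 = 23; t_3 = 14; t_4 = 27; t_5 = 16; t_6 = 28; t_7 = 34; t_8 = 2; t_9 = 21; t_{10} = 13; t_{11} = 9; t_{12} = 7; t_{13} = 6.
Since t_{13} = t_1 = 6, the sequence is periodic with period 12.
(357 - 1) mod 12 = 8, so t_{357} = t_9 = 21.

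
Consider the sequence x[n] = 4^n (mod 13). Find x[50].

Computing terms: x[1] = 4; x[2] = 3; x[3] = 12; x[4] = 9; x[5] = 10; x[6] = 1; x[7] = 4.
Since x[7] = x[1] = 4, the sequence is periodic with period 6.
(50 - 1) mod 6 = 1, so x[50] = x[2] = 3.

3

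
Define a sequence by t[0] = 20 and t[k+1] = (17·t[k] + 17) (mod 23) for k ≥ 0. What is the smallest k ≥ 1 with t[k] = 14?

t[0] = 20, t[1] = 12, t[2] = 14, t[3] = 2, t[4] = 5, t[5] = 10, t[6] = 3, t[7] = 22, t[8] = 0, t[9] = 17, t[10] = 7, t[11] = 21, t[12] = 6, t[13] = 4, t[14] = 16, t[15] = 13, t[16] = 8, t[17] = 15, t[18] = 19, t[19] = 18, t[20] = 1, t[21] = 11, t[22] = 20.
The sequence repeats with period 22.
The value 14 first appears (with k ≥ 1) at t[2].

2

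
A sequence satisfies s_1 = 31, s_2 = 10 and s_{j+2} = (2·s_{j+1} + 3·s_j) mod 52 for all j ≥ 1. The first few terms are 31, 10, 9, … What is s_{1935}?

9

s_1 = 31, s_2 = 10, s_3 = 9, s_4 = 48, s_5 = 19, s_6 = 26, s_7 = 5, s_8 = 36, s_9 = 35, s_{10} = 22, s_{11} = 45, s_{12} = 0, s_{13} = 31, s_{14} = 10.
The sequence repeats with period 12.
(1935 - 1) mod 12 = 2, so s_{1935} = s_3 = 9.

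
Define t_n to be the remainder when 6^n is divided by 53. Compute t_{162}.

We have t_1 = 6; t_2 = 36; t_3 = 4; t_4 = 24; t_5 = 38; t_6 = 16; t_7 = 43; t_8 = 46; t_9 = 11; t_{10} = 13; t_{11} = 25; t_{12} = 44; t_{13} = 52; t_{14} = 47; t_{15} = 17; t_{16} = 49; t_{17} = 29; t_{18} = 15; t_{19} = 37; t_{20} = 10; t_{21} = 7; t_{22} = 42; t_{23} = 40; t_{24} = 28; t_{25} = 9; t_{26} = 1; t_{27} = 6.
The sequence repeats with period 26.
So t_{162} = t_{1 + ((162-1) mod 26)} = t_6 = 16.

16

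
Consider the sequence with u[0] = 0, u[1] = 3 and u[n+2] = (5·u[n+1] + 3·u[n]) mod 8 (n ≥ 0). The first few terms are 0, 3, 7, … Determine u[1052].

7

We have u[0] = 0,  u[1] = 3,  u[2] = 7,  u[3] = 4,  u[4] = 1,  u[5] = 1,  u[6] = 0,  u[7] = 3.
Since (u[6], u[7]) = (u[0], u[1]) = (0, 3) (two consecutive terms determine the rest), the sequence is periodic with period 6.
(1052 - 0) mod 6 = 2, so u[1052] = u[2] = 7.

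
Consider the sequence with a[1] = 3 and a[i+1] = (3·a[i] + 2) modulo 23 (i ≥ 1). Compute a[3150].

15

Listing terms: a[1] = 3, a[2] = 11, a[3] = 12, a[4] = 15, a[5] = 1, a[6] = 5, a[7] = 17, a[8] = 7, a[9] = 0, a[10] = 2, a[11] = 8, a[12] = 3.
The sequence repeats with period 11.
So a[3150] = a[1 + ((3150-1) mod 11)] = a[4] = 15.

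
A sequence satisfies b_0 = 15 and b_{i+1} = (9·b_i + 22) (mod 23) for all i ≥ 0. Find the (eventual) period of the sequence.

b_0 = 15,  b_1 = 19,  b_2 = 9,  b_3 = 11,  b_4 = 6,  b_5 = 7,  b_6 = 16,  b_7 = 5,  b_8 = 21,  b_9 = 4,  b_{10} = 12,  b_{11} = 15.
The sequence repeats with period 11.

11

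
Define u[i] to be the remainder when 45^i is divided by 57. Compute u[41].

30

We have u[1] = 45,  u[2] = 30,  u[3] = 39,  u[4] = 45.
Since u[4] = u[1] = 45, the sequence is periodic with period 3.
So u[41] = u[1 + ((41-1) mod 3)] = u[2] = 30.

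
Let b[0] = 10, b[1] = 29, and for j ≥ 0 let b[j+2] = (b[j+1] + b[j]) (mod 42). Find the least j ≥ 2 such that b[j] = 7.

Listing terms: b[0] = 10,  b[1] = 29,  b[2] = 39,  b[3] = 26,  b[4] = 23,  b[5] = 7,  b[6] = 30,  b[7] = 37,  b[8] = 25,  b[9] = 20,  b[10] = 3,  b[11] = 23,  b[12] = 26,  b[13] = 7,  b[14] = 33,  b[15] = 40,  b[16] = 31,  b[17] = 29,  b[18] = 18,  b[19] = 5,  b[20] = 23,  b[21] = 28,  b[22] = 9,  b[23] = 37,  b[24] = 4,  b[25] = 41,  b[26] = 3,  b[27] = 2,  b[28] = 5,  b[29] = 7,  b[30] = 12,  b[31] = 19,  b[32] = 31,  b[33] = 8,  b[34] = 39,  b[35] = 5,  b[36] = 2,  b[37] = 7,  b[38] = 9,  b[39] = 16,  b[40] = 25,  b[41] = 41,  b[42] = 24,  b[43] = 23,  b[44] = 5,  b[45] = 28,  b[46] = 33,  b[47] = 19,  b[48] = 10,  b[49] = 29.
Since (b[48], b[49]) = (b[0], b[1]) = (10, 29) (two consecutive terms determine the rest), the sequence is periodic with period 48.
The value 7 first appears (with j ≥ 2) at b[5].

5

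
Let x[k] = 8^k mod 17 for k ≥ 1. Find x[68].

16

Listing terms: x[1] = 8, x[2] = 13, x[3] = 2, x[4] = 16, x[5] = 9, x[6] = 4, x[7] = 15, x[8] = 1, x[9] = 8.
The sequence repeats with period 8.
(68 - 1) mod 8 = 3, so x[68] = x[4] = 16.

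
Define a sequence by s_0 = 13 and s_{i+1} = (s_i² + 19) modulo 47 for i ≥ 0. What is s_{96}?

Listing terms: s_0 = 13, s_1 = 0, s_2 = 19, s_3 = 4, s_4 = 35, s_5 = 22, s_6 = 33, s_7 = 27, s_8 = 43, s_9 = 35.
Since s_9 = s_4 = 35, the sequence is eventually periodic: after a pre-period of length 4 it cycles with period 5.
For i ≥ 4, s_i depends only on (i - 4) mod 5. (96 - 4) mod 5 = 2, so s_{96} = s_6 = 33.

33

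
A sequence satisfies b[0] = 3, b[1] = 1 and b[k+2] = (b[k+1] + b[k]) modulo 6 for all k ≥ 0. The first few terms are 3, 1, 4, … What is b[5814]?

Computing terms: b[0] = 3; b[1] = 1; b[2] = 4; b[3] = 5; b[4] = 3; b[5] = 2; b[6] = 5; b[7] = 1; b[8] = 0; b[9] = 1; b[10] = 1; b[11] = 2; b[12] = 3; b[13] = 5; b[14] = 2; b[15] = 1; b[16] = 3; b[17] = 4; b[18] = 1; b[19] = 5; b[20] = 0; b[21] = 5; b[22] = 5; b[23] = 4; b[24] = 3; b[25] = 1.
The sequence repeats with period 24.
(5814 - 0) mod 24 = 6, so b[5814] = b[6] = 5.

5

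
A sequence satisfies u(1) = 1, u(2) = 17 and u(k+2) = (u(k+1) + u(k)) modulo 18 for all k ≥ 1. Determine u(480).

Listing terms: u(1) = 1, u(2) = 17, u(3) = 0, u(4) = 17, u(5) = 17, u(6) = 16, u(7) = 15, u(8) = 13, u(9) = 10, u(10) = 5, u(11) = 15, u(12) = 2, u(13) = 17, u(14) = 1, u(15) = 0, u(16) = 1, u(17) = 1, u(18) = 2, u(19) = 3, u(20) = 5, u(21) = 8, u(22) = 13, u(23) = 3, u(24) = 16, u(25) = 1, u(26) = 17.
Since (u(25), u(26)) = (u(1), u(2)) = (1, 17) (two consecutive terms determine the rest), the sequence is periodic with period 24.
So u(480) = u(1 + ((480-1) mod 24)) = u(24) = 16.

16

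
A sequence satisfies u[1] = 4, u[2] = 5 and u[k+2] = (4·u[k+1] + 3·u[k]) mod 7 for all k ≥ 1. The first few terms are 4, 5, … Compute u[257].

3

We have u[1] = 4,  u[2] = 5,  u[3] = 4,  u[4] = 3,  u[5] = 3,  u[6] = 0,  u[7] = 2,  u[8] = 1,  u[9] = 3,  u[10] = 1,  u[11] = 6,  u[12] = 6,  u[13] = 0,  u[14] = 4,  u[15] = 2,  u[16] = 6,  u[17] = 2,  u[18] = 5,  u[19] = 5,  u[20] = 0,  u[21] = 1,  u[22] = 4,  u[23] = 5.
Since (u[22], u[23]) = (u[1], u[2]) = (4, 5) (two consecutive terms determine the rest), the sequence is periodic with period 21.
So u[257] = u[1 + ((257-1) mod 21)] = u[5] = 3.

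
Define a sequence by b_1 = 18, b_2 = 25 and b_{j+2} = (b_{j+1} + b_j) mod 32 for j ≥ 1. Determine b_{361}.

b_1 = 18; b_2 = 25; b_3 = 11; b_4 = 4; b_5 = 15; b_6 = 19; b_7 = 2; b_8 = 21; b_9 = 23; b_{10} = 12; b_{11} = 3; b_{12} = 15; b_{13} = 18; b_{14} = 1; b_{15} = 19; b_{16} = 20; b_{17} = 7; b_{18} = 27; b_{19} = 2; b_{20} = 29; b_{21} = 31; b_{22} = 28; b_{23} = 27; b_{24} = 23; b_{25} = 18; b_{26} = 9; b_{27} = 27; b_{28} = 4; b_{29} = 31; b_{30} = 3; b_{31} = 2; b_{32} = 5; b_{33} = 7; b_{34} = 12; b_{35} = 19; b_{36} = 31; b_{37} = 18; b_{38} = 17; b_{39} = 3; b_{40} = 20; b_{41} = 23; b_{42} = 11; b_{43} = 2; b_{44} = 13; b_{45} = 15; b_{46} = 28; b_{47} = 11; b_{48} = 7; b_{49} = 18; b_{50} = 25.
Since (b_{49}, b_{50}) = (b_1, b_2) = (18, 25) (two consecutive terms determine the rest), the sequence is periodic with period 48.
(361 - 1) mod 48 = 24, so b_{361} = b_{25} = 18.

18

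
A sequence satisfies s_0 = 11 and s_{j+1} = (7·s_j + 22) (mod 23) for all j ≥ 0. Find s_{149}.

22

We have s_0 = 11, s_1 = 7, s_2 = 2, s_3 = 13, s_4 = 21, s_5 = 8, s_6 = 9, s_7 = 16, s_8 = 19, s_9 = 17, s_{10} = 3, s_{11} = 20, s_{12} = 1, s_{13} = 6, s_{14} = 18, s_{15} = 10, s_{16} = 0, s_{17} = 22, s_{18} = 15, s_{19} = 12, s_{20} = 14, s_{21} = 5, s_{22} = 11.
The sequence repeats with period 22.
(149 - 0) mod 22 = 17, so s_{149} = s_{17} = 22.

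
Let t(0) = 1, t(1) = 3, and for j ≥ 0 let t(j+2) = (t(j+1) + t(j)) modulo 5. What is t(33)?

We have t(0) = 1, t(1) = 3, t(2) = 4, t(3) = 2, t(4) = 1, t(5) = 3.
Since (t(4), t(5)) = (t(0), t(1)) = (1, 3) (two consecutive terms determine the rest), the sequence is periodic with period 4.
(33 - 0) mod 4 = 1, so t(33) = t(1) = 3.

3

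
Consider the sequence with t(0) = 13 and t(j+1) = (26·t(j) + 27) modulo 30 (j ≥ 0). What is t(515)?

23

Listing terms: t(0) = 13, t(1) = 5, t(2) = 7, t(3) = 29, t(4) = 1, t(5) = 23, t(6) = 25, t(7) = 17, t(8) = 19, t(9) = 11, t(10) = 13.
Since t(10) = t(0) = 13, the sequence is periodic with period 10.
(515 - 0) mod 10 = 5, so t(515) = t(5) = 23.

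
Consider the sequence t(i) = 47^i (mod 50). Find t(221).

47

We have t(0) = 1, t(1) = 47, t(2) = 9, t(3) = 23, t(4) = 31, t(5) = 7, t(6) = 29, t(7) = 13, t(8) = 11, t(9) = 17, t(10) = 49, t(11) = 3, t(12) = 41, t(13) = 27, t(14) = 19, t(15) = 43, t(16) = 21, t(17) = 37, t(18) = 39, t(19) = 33, t(20) = 1.
The sequence repeats with period 20.
(221 - 0) mod 20 = 1, so t(221) = t(1) = 47.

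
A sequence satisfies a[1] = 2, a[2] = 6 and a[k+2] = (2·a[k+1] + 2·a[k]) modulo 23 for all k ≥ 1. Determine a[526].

We have a[1] = 2,  a[2] = 6,  a[3] = 16,  a[4] = 21,  a[5] = 5,  a[6] = 6,  a[7] = 22,  a[8] = 10,  a[9] = 18,  a[10] = 10,  a[11] = 10,  a[12] = 17,  a[13] = 8,  a[14] = 4,  a[15] = 1,  a[16] = 10,  a[17] = 22,  a[18] = 18,  a[19] = 11,  a[20] = 12,  a[21] = 0,  a[22] = 1,  a[23] = 2,  a[24] = 6.
The sequence repeats with period 22.
(526 - 1) mod 22 = 19, so a[526] = a[20] = 12.

12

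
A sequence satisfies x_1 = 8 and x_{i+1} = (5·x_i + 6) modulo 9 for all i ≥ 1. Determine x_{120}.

We have x_1 = 8; x_2 = 1; x_3 = 2; x_4 = 7; x_5 = 5; x_6 = 4; x_7 = 8.
Since x_7 = x_1 = 8, the sequence is periodic with period 6.
So x_{120} = x_{1 + ((120-1) mod 6)} = x_6 = 4.

4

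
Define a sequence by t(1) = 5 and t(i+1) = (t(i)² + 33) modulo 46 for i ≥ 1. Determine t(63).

39

Listing terms: t(1) = 5; t(2) = 12; t(3) = 39; t(4) = 36; t(5) = 41; t(6) = 12.
Since t(6) = t(2) = 12, the sequence is eventually periodic: after a pre-period of length 1 it cycles with period 4.
For i ≥ 2, t(i) depends only on (i - 2) mod 4. (63 - 2) mod 4 = 1, so t(63) = t(3) = 39.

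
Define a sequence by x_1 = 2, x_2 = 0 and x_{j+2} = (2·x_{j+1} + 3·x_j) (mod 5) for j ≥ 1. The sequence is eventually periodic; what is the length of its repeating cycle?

4

Computing terms: x_1 = 2,  x_2 = 0,  x_3 = 1,  x_4 = 2,  x_5 = 2,  x_6 = 0.
Since (x_5, x_6) = (x_1, x_2) = (2, 0) (two consecutive terms determine the rest), the sequence is periodic with period 4.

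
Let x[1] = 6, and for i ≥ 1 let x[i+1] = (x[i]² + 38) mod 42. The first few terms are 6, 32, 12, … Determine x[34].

14

Listing terms: x[1] = 6, x[2] = 32, x[3] = 12, x[4] = 14, x[5] = 24, x[6] = 26, x[7] = 0, x[8] = 38, x[9] = 12.
Since x[9] = x[3] = 12, the sequence is eventually periodic: after a pre-period of length 2 it cycles with period 6.
For i ≥ 3, x[i] depends only on (i - 3) mod 6. (34 - 3) mod 6 = 1, so x[34] = x[4] = 14.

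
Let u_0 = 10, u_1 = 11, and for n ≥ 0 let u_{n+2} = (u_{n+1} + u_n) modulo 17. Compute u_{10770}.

2

We have u_0 = 10, u_1 = 11, u_2 = 4, u_3 = 15, u_4 = 2, u_5 = 0, u_6 = 2, u_7 = 2, u_8 = 4, u_9 = 6, u_{10} = 10, u_{11} = 16, u_{12} = 9, u_{13} = 8, u_{14} = 0, u_{15} = 8, u_{16} = 8, u_{17} = 16, u_{18} = 7, u_{19} = 6, u_{20} = 13, u_{21} = 2, u_{22} = 15, u_{23} = 0, u_{24} = 15, u_{25} = 15, u_{26} = 13, u_{27} = 11, u_{28} = 7, u_{29} = 1, u_{30} = 8, u_{31} = 9, u_{32} = 0, u_{33} = 9, u_{34} = 9, u_{35} = 1, u_{36} = 10, u_{37} = 11.
The sequence repeats with period 36.
So u_{10770} = u_{0 + ((10770-0) mod 36)} = u_6 = 2.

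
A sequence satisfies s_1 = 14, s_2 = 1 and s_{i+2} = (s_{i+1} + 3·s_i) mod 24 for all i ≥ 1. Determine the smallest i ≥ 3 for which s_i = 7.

5

s_1 = 14, s_2 = 1, s_3 = 19, s_4 = 22, s_5 = 7, s_6 = 1, s_7 = 22, s_8 = 1, s_9 = 19.
Since (s_8, s_9) = (s_2, s_3) = (1, 19) (two consecutive terms determine the rest), the sequence is eventually periodic: after a pre-period of length 1 it cycles with period 6.
The value 7 first appears (with i ≥ 3) at s_5.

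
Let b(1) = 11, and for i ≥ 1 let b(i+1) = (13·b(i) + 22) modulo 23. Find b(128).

10

Listing terms: b(1) = 11, b(2) = 4, b(3) = 5, b(4) = 18, b(5) = 3, b(6) = 15, b(7) = 10, b(8) = 14, b(9) = 20, b(10) = 6, b(11) = 8, b(12) = 11.
The sequence repeats with period 11.
So b(128) = b(1 + ((128-1) mod 11)) = b(7) = 10.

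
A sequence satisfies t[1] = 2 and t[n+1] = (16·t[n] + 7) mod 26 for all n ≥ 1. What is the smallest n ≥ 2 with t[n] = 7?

3

Computing terms: t[1] = 2, t[2] = 13, t[3] = 7, t[4] = 15, t[5] = 13.
Since t[5] = t[2] = 13, the sequence is eventually periodic: after a pre-period of length 1 it cycles with period 3.
The value 7 first appears (with n ≥ 2) at t[3].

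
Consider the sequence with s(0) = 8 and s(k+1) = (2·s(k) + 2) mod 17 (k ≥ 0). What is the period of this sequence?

8

Computing terms: s(0) = 8, s(1) = 1, s(2) = 4, s(3) = 10, s(4) = 5, s(5) = 12, s(6) = 9, s(7) = 3, s(8) = 8.
The sequence repeats with period 8.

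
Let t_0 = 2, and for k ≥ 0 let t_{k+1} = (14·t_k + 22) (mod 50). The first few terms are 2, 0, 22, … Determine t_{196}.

We have t_0 = 2,  t_1 = 0,  t_2 = 22,  t_3 = 30,  t_4 = 42,  t_5 = 10,  t_6 = 12,  t_7 = 40,  t_8 = 32,  t_9 = 20,  t_{10} = 2.
The sequence repeats with period 10.
So t_{196} = t_{0 + ((196-0) mod 10)} = t_6 = 12.

12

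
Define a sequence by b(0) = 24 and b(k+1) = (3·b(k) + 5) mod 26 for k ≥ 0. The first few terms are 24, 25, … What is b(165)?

Computing terms: b(0) = 24, b(1) = 25, b(2) = 2, b(3) = 11, b(4) = 12, b(5) = 15, b(6) = 24.
The sequence repeats with period 6.
So b(165) = b(0 + ((165-0) mod 6)) = b(3) = 11.

11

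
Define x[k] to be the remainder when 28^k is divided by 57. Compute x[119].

43

We have x[1] = 28; x[2] = 43; x[3] = 7; x[4] = 25; x[5] = 16; x[6] = 49; x[7] = 4; x[8] = 55; x[9] = 1; x[10] = 28.
Since x[10] = x[1] = 28, the sequence is periodic with period 9.
So x[119] = x[1 + ((119-1) mod 9)] = x[2] = 43.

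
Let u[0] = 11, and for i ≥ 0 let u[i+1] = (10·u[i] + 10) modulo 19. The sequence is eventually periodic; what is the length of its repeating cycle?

We have u[0] = 11, u[1] = 6, u[2] = 13, u[3] = 7, u[4] = 4, u[5] = 12, u[6] = 16, u[7] = 18, u[8] = 0, u[9] = 10, u[10] = 15, u[11] = 8, u[12] = 14, u[13] = 17, u[14] = 9, u[15] = 5, u[16] = 3, u[17] = 2, u[18] = 11.
The sequence repeats with period 18.

18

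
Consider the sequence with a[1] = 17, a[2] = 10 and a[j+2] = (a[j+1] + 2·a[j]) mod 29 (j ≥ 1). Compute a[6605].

14

We have a[1] = 17, a[2] = 10, a[3] = 15, a[4] = 6, a[5] = 7, a[6] = 19, a[7] = 4, a[8] = 13, a[9] = 21, a[10] = 18, a[11] = 2, a[12] = 9, a[13] = 13, a[14] = 2, a[15] = 28, a[16] = 3, a[17] = 1, a[18] = 7, a[19] = 9, a[20] = 23, a[21] = 12, a[22] = 0, a[23] = 24, a[24] = 24, a[25] = 14, a[26] = 4, a[27] = 3, a[28] = 11, a[29] = 17, a[30] = 10.
The sequence repeats with period 28.
(6605 - 1) mod 28 = 24, so a[6605] = a[25] = 14.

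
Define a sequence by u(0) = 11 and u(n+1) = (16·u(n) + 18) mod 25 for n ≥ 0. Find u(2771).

Listing terms: u(0) = 11,  u(1) = 19,  u(2) = 22,  u(3) = 20,  u(4) = 13,  u(5) = 1,  u(6) = 9,  u(7) = 12,  u(8) = 10,  u(9) = 3,  u(10) = 16,  u(11) = 24,  u(12) = 2,  u(13) = 0,  u(14) = 18,  u(15) = 6,  u(16) = 14,  u(17) = 17,  u(18) = 15,  u(19) = 8,  u(20) = 21,  u(21) = 4,  u(22) = 7,  u(23) = 5,  u(24) = 23,  u(25) = 11.
The sequence repeats with period 25.
(2771 - 0) mod 25 = 21, so u(2771) = u(21) = 4.

4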